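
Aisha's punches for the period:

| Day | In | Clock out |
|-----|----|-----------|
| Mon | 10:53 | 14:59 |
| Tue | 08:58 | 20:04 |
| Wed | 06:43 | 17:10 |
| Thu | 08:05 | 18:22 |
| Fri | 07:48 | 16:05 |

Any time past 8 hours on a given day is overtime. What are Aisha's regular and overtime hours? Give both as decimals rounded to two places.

Mon: 10:53–14:59 = 4 h 6 min
Tue: 08:58–20:04 = 11 h 6 min
Wed: 06:43–17:10 = 10 h 27 min
Thu: 08:05–18:22 = 10 h 17 min
Fri: 07:48–16:05 = 8 h 17 min
Mon reg 4 h 6 min / OT 0 h 0 min; Tue reg 8 h 0 min / OT 3 h 6 min; Wed reg 8 h 0 min / OT 2 h 27 min; Thu reg 8 h 0 min / OT 2 h 17 min; Fri reg 8 h 0 min / OT 0 h 17 min.
Totals: regular 36 h 6 min, overtime 8 h 7 min.

Regular 36.10 hours, overtime 8.12 hours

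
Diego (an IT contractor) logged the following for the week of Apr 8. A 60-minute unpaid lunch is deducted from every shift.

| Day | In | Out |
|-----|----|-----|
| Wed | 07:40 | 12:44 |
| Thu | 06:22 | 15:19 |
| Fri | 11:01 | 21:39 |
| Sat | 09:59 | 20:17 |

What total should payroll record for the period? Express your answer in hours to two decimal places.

Wed: 07:40–12:44 = 5 h 4 min; less 60 min break → 4 h 4 min
Thu: 06:22–15:19 = 8 h 57 min; less 60 min break → 7 h 57 min
Fri: 11:01–21:39 = 10 h 38 min; less 60 min break → 9 h 38 min
Sat: 09:59–20:17 = 10 h 18 min; less 60 min break → 9 h 18 min
Total: 4 h 4 min + 7 h 57 min + 9 h 38 min + 9 h 18 min = 30 h 57 min.

30.95 hours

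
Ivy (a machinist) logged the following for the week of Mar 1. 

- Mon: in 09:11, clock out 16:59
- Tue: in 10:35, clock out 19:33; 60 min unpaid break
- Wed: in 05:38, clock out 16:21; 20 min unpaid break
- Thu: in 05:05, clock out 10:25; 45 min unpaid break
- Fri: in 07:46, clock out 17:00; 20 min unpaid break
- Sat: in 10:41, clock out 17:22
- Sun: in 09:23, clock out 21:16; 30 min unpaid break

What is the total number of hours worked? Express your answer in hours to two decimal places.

Mon: 09:11–16:59 = 7 h 48 min
Tue: 10:35–19:33 = 8 h 58 min; less 60 min break → 7 h 58 min
Wed: 05:38–16:21 = 10 h 43 min; less 20 min break → 10 h 23 min
Thu: 05:05–10:25 = 5 h 20 min; less 45 min break → 4 h 35 min
Fri: 07:46–17:00 = 9 h 14 min; less 20 min break → 8 h 54 min
Sat: 10:41–17:22 = 6 h 41 min
Sun: 09:23–21:16 = 11 h 53 min; less 30 min break → 11 h 23 min
Total: 7 h 48 min + 7 h 58 min + 10 h 23 min + 4 h 35 min + 8 h 54 min + 6 h 41 min + 11 h 23 min = 57 h 42 min.

57.70 hours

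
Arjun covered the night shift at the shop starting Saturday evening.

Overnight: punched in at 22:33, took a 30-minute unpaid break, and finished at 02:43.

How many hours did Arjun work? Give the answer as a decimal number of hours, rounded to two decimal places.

Overnight: 22:33 → midnight = 1 h 27 min; midnight → 02:43 = 2 h 43 min; span 4 h 10 min; less 30 min break → 3 h 40 min

3.67 hours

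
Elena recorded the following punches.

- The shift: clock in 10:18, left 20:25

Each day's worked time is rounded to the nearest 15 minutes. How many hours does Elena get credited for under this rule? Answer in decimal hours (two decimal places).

The shift: 10:18–20:25 = 10 h 7 min → rounds to 10 h 0 min

10.00 hours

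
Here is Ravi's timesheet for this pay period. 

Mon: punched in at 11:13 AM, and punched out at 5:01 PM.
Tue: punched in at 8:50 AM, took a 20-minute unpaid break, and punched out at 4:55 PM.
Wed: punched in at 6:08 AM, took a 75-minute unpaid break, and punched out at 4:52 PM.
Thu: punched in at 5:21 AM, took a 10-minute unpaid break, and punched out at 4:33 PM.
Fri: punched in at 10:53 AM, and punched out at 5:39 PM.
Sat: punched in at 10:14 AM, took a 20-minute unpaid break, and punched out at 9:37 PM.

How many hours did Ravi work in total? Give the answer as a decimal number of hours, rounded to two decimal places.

51.88 hours

Mon: 11:13 AM–5:01 PM = 5 h 48 min
Tue: 8:50 AM–4:55 PM = 8 h 5 min; less 20 min break → 7 h 45 min
Wed: 6:08 AM–4:52 PM = 10 h 44 min; less 75 min break → 9 h 29 min
Thu: 5:21 AM–4:33 PM = 11 h 12 min; less 10 min break → 11 h 2 min
Fri: 10:53 AM–5:39 PM = 6 h 46 min
Sat: 10:14 AM–9:37 PM = 11 h 23 min; less 20 min break → 11 h 3 min
Total: 5 h 48 min + 7 h 45 min + 9 h 29 min + 11 h 2 min + 6 h 46 min + 11 h 3 min = 51 h 53 min.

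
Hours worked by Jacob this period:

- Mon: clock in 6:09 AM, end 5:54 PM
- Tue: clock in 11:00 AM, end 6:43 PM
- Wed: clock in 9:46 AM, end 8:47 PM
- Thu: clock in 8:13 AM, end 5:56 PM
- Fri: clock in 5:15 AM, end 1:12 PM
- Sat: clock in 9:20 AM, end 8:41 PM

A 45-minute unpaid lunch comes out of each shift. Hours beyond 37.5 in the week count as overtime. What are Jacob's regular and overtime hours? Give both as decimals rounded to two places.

Regular 37.50 hours, overtime 17.50 hours

Mon: 6:09 AM–5:54 PM = 11 h 45 min; less 45 min break → 11 h 0 min
Tue: 11:00 AM–6:43 PM = 7 h 43 min; less 45 min break → 6 h 58 min
Wed: 9:46 AM–8:47 PM = 11 h 1 min; less 45 min break → 10 h 16 min
Thu: 8:13 AM–5:56 PM = 9 h 43 min; less 45 min break → 8 h 58 min
Fri: 5:15 AM–1:12 PM = 7 h 57 min; less 45 min break → 7 h 12 min
Sat: 9:20 AM–8:41 PM = 11 h 21 min; less 45 min break → 10 h 36 min
Total worked: 55 h 0 min = 55.00 h.
Threshold 37.5 h → overtime 17 h 30 min, regular 37 h 30 min.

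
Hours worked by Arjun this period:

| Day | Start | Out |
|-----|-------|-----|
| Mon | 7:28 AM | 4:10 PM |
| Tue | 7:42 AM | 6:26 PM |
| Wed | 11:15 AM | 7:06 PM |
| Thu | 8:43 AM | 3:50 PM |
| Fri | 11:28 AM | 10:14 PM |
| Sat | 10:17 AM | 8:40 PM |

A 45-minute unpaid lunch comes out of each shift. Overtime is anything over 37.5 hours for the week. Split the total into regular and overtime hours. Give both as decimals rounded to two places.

Regular 37.50 hours, overtime 13.55 hours

Mon: 7:28 AM–4:10 PM = 8 h 42 min; less 45 min break → 7 h 57 min
Tue: 7:42 AM–6:26 PM = 10 h 44 min; less 45 min break → 9 h 59 min
Wed: 11:15 AM–7:06 PM = 7 h 51 min; less 45 min break → 7 h 6 min
Thu: 8:43 AM–3:50 PM = 7 h 7 min; less 45 min break → 6 h 22 min
Fri: 11:28 AM–10:14 PM = 10 h 46 min; less 45 min break → 10 h 1 min
Sat: 10:17 AM–8:40 PM = 10 h 23 min; less 45 min break → 9 h 38 min
Total worked: 51 h 3 min = 51.05 h.
Threshold 37.5 h → overtime 13 h 33 min, regular 37 h 30 min.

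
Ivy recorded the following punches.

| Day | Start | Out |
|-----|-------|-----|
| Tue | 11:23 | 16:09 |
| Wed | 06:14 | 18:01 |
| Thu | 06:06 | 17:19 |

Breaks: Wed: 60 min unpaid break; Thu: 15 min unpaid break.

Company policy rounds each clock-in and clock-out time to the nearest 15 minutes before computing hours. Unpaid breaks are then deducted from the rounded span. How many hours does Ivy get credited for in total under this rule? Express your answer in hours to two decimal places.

26.50 hours

Tue: in 11:23→11:30, out 16:09→16:15; 4 h 45 min
Wed: in 06:14→06:15, out 18:01→18:00; 11 h 45 min − 60 min = 10 h 45 min
Thu: in 06:06→06:00, out 17:19→17:15; 11 h 15 min − 15 min = 11 h 0 min
Total credited: 26 h 30 min.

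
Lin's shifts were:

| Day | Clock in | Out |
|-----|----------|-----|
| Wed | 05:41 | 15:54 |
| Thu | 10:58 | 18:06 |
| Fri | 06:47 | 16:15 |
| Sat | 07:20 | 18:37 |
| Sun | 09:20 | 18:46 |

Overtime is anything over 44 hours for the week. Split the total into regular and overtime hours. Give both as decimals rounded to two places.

Regular 44.00 hours, overtime 3.53 hours

Wed: 05:41–15:54 = 10 h 13 min
Thu: 10:58–18:06 = 7 h 8 min
Fri: 06:47–16:15 = 9 h 28 min
Sat: 07:20–18:37 = 11 h 17 min
Sun: 09:20–18:46 = 9 h 26 min
Total worked: 47 h 32 min = 47.53 h.
Threshold 44 h → overtime 3 h 32 min, regular 44 h 0 min.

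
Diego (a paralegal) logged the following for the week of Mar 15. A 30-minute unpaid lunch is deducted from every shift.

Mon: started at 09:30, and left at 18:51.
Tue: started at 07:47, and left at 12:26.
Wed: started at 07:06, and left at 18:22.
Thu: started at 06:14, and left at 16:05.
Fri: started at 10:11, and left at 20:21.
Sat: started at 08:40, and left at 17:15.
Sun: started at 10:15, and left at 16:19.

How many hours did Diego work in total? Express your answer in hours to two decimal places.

56.43 hours

Mon: 09:30–18:51 = 9 h 21 min; less 30 min break → 8 h 51 min
Tue: 07:47–12:26 = 4 h 39 min; less 30 min break → 4 h 9 min
Wed: 07:06–18:22 = 11 h 16 min; less 30 min break → 10 h 46 min
Thu: 06:14–16:05 = 9 h 51 min; less 30 min break → 9 h 21 min
Fri: 10:11–20:21 = 10 h 10 min; less 30 min break → 9 h 40 min
Sat: 08:40–17:15 = 8 h 35 min; less 30 min break → 8 h 5 min
Sun: 10:15–16:19 = 6 h 4 min; less 30 min break → 5 h 34 min
Total: 8 h 51 min + 4 h 9 min + 10 h 46 min + 9 h 21 min + 9 h 40 min + 8 h 5 min + 5 h 34 min = 56 h 26 min.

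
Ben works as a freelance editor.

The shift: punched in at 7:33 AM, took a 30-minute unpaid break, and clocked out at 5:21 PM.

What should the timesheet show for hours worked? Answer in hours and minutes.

9 h 18 min

The shift: 7:33 AM–5:21 PM = 9 h 48 min; less 30 min break → 9 h 18 min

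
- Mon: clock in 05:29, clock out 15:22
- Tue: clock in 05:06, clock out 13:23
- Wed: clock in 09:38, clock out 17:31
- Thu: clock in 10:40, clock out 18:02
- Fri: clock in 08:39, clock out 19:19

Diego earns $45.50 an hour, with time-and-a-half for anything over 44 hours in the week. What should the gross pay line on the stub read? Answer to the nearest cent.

$2007.69

Mon: 05:29–15:22 = 9 h 53 min
Tue: 05:06–13:23 = 8 h 17 min
Wed: 09:38–17:31 = 7 h 53 min
Thu: 10:40–18:02 = 7 h 22 min
Fri: 08:39–19:19 = 10 h 40 min
Total worked: 44 h 5 min = 2645 min.
Regular 44 h 0 min = 2640 min at $45.50/h; overtime 0 h 5 min = 5 min at $68.25/h.
Pay = (2640 × $45.50 + 5 × $68.25) ÷ 60 = $2007.69.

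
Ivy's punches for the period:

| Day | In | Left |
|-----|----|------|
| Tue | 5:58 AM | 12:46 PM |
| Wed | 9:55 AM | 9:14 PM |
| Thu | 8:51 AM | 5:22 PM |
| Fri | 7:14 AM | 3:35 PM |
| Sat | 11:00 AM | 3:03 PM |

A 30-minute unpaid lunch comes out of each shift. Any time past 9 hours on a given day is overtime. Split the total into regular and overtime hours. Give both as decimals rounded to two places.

Regular 34.72 hours, overtime 1.82 hours

Tue: 5:58 AM–12:46 PM = 6 h 48 min; less 30 min break → 6 h 18 min
Wed: 9:55 AM–9:14 PM = 11 h 19 min; less 30 min break → 10 h 49 min
Thu: 8:51 AM–5:22 PM = 8 h 31 min; less 30 min break → 8 h 1 min
Fri: 7:14 AM–3:35 PM = 8 h 21 min; less 30 min break → 7 h 51 min
Sat: 11:00 AM–3:03 PM = 4 h 3 min; less 30 min break → 3 h 33 min
Tue reg 6 h 18 min / OT 0 h 0 min; Wed reg 9 h 0 min / OT 1 h 49 min; Thu reg 8 h 1 min / OT 0 h 0 min; Fri reg 7 h 51 min / OT 0 h 0 min; Sat reg 3 h 33 min / OT 0 h 0 min.
Totals: regular 34 h 43 min, overtime 1 h 49 min.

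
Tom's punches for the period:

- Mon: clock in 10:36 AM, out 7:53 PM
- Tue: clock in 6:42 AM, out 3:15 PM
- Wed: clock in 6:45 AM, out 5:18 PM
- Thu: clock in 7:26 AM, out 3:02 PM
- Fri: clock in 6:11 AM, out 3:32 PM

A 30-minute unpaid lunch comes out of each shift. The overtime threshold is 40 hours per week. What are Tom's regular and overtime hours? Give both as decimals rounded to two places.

Regular 40.00 hours, overtime 2.83 hours

Mon: 10:36 AM–7:53 PM = 9 h 17 min; less 30 min break → 8 h 47 min
Tue: 6:42 AM–3:15 PM = 8 h 33 min; less 30 min break → 8 h 3 min
Wed: 6:45 AM–5:18 PM = 10 h 33 min; less 30 min break → 10 h 3 min
Thu: 7:26 AM–3:02 PM = 7 h 36 min; less 30 min break → 7 h 6 min
Fri: 6:11 AM–3:32 PM = 9 h 21 min; less 30 min break → 8 h 51 min
Total worked: 42 h 50 min = 42.83 h.
Threshold 40 h → overtime 2 h 50 min, regular 40 h 0 min.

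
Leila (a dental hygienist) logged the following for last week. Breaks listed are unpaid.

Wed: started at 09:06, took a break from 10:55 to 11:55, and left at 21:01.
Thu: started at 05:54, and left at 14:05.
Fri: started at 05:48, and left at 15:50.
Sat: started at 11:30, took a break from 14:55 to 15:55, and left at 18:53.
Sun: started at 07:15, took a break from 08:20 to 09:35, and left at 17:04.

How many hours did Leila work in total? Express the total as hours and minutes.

Wed: 09:06–21:01 = 11 h 55 min; less 60 min break → 10 h 55 min
Thu: 05:54–14:05 = 8 h 11 min
Fri: 05:48–15:50 = 10 h 2 min
Sat: 11:30–18:53 = 7 h 23 min; less 60 min break → 6 h 23 min
Sun: 07:15–17:04 = 9 h 49 min; less 75 min break → 8 h 34 min
Total: 10 h 55 min + 8 h 11 min + 10 h 2 min + 6 h 23 min + 8 h 34 min = 44 h 5 min.

44 h 5 min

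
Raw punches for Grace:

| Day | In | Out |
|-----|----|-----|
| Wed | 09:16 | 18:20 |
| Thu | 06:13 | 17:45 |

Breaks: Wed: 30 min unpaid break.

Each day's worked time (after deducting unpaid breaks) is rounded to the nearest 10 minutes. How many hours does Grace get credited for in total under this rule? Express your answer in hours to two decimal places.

Wed: 09:16–18:20 = 9 h 4 min − 30 min = 8 h 34 min → rounds to 8 h 30 min
Thu: 06:13–17:45 = 11 h 32 min → rounds to 11 h 30 min
Total credited: 20 h 0 min.

20.00 hours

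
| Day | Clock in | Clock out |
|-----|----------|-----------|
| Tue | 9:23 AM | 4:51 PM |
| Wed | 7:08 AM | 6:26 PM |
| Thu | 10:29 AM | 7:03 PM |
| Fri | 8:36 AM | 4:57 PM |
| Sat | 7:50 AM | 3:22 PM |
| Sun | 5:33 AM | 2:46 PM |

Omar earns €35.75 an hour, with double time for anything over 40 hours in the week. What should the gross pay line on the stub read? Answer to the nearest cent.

Tue: 9:23 AM–4:51 PM = 7 h 28 min
Wed: 7:08 AM–6:26 PM = 11 h 18 min
Thu: 10:29 AM–7:03 PM = 8 h 34 min
Fri: 8:36 AM–4:57 PM = 8 h 21 min
Sat: 7:50 AM–3:22 PM = 7 h 32 min
Sun: 5:33 AM–2:46 PM = 9 h 13 min
Total worked: 52 h 26 min = 3146 min.
Regular 40 h 0 min = 2400 min at €35.75/h; overtime 12 h 26 min = 746 min at €71.50/h.
Pay = (2400 × €35.75 + 746 × €71.50) ÷ 60 = €2318.98.

€2318.98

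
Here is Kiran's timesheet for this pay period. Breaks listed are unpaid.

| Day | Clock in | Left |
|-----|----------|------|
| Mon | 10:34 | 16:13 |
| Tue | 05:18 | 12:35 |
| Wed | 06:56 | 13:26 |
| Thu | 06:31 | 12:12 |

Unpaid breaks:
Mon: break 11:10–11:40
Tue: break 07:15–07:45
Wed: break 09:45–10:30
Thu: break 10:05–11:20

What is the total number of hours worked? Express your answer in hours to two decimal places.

Mon: 10:34–16:13 = 5 h 39 min; less 30 min break → 5 h 9 min
Tue: 05:18–12:35 = 7 h 17 min; less 30 min break → 6 h 47 min
Wed: 06:56–13:26 = 6 h 30 min; less 45 min break → 5 h 45 min
Thu: 06:31–12:12 = 5 h 41 min; less 75 min break → 4 h 26 min
Total: 5 h 9 min + 6 h 47 min + 5 h 45 min + 4 h 26 min = 22 h 7 min.

22.12 hours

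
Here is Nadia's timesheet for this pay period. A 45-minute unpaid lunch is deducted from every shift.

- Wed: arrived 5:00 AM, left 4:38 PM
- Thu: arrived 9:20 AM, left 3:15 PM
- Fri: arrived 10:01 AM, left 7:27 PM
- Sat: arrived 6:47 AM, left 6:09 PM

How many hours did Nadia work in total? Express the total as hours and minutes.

35 h 21 min

Wed: 5:00 AM–4:38 PM = 11 h 38 min; less 45 min break → 10 h 53 min
Thu: 9:20 AM–3:15 PM = 5 h 55 min; less 45 min break → 5 h 10 min
Fri: 10:01 AM–7:27 PM = 9 h 26 min; less 45 min break → 8 h 41 min
Sat: 6:47 AM–6:09 PM = 11 h 22 min; less 45 min break → 10 h 37 min
Total: 10 h 53 min + 5 h 10 min + 8 h 41 min + 10 h 37 min = 35 h 21 min.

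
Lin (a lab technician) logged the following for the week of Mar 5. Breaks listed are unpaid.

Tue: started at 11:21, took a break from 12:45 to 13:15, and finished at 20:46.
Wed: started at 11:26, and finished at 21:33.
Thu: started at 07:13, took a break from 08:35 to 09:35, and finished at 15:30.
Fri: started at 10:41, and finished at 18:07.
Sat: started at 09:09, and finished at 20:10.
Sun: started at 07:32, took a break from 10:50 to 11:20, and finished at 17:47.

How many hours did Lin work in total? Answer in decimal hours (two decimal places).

Tue: 11:21–20:46 = 9 h 25 min; less 30 min break → 8 h 55 min
Wed: 11:26–21:33 = 10 h 7 min
Thu: 07:13–15:30 = 8 h 17 min; less 60 min break → 7 h 17 min
Fri: 10:41–18:07 = 7 h 26 min
Sat: 09:09–20:10 = 11 h 1 min
Sun: 07:32–17:47 = 10 h 15 min; less 30 min break → 9 h 45 min
Total: 8 h 55 min + 10 h 7 min + 7 h 17 min + 7 h 26 min + 11 h 1 min + 9 h 45 min = 54 h 31 min.

54.52 hours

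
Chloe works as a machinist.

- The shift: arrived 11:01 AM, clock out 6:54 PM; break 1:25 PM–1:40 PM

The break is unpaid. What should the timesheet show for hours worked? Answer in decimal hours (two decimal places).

The shift: 11:01 AM–6:54 PM = 7 h 53 min; less 15 min break → 7 h 38 min

7.63 hours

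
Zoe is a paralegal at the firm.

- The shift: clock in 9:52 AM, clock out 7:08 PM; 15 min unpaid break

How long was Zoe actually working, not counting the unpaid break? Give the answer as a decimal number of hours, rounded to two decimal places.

9.02 hours

The shift: 9:52 AM–7:08 PM = 9 h 16 min; less 15 min break → 9 h 1 min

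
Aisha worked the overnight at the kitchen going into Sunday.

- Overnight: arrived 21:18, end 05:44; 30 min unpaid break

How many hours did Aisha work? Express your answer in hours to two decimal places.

7.93 hours

Overnight: 21:18 → midnight = 2 h 42 min; midnight → 05:44 = 5 h 44 min; span 8 h 26 min; less 30 min break → 7 h 56 min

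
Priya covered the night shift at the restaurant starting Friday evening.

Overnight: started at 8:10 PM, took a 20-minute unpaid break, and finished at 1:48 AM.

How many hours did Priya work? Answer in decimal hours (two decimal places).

5.30 hours

Overnight: 8:10 PM → midnight = 3 h 50 min; midnight → 1:48 AM = 1 h 48 min; span 5 h 38 min; less 20 min break → 5 h 18 min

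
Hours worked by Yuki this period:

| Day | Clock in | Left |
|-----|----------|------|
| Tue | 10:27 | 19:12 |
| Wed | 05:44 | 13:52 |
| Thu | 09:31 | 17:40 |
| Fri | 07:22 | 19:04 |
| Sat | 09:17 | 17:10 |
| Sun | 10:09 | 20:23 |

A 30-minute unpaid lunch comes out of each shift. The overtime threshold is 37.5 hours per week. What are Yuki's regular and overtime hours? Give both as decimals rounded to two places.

Regular 37.50 hours, overtime 14.35 hours

Tue: 10:27–19:12 = 8 h 45 min; less 30 min break → 8 h 15 min
Wed: 05:44–13:52 = 8 h 8 min; less 30 min break → 7 h 38 min
Thu: 09:31–17:40 = 8 h 9 min; less 30 min break → 7 h 39 min
Fri: 07:22–19:04 = 11 h 42 min; less 30 min break → 11 h 12 min
Sat: 09:17–17:10 = 7 h 53 min; less 30 min break → 7 h 23 min
Sun: 10:09–20:23 = 10 h 14 min; less 30 min break → 9 h 44 min
Total worked: 51 h 51 min = 51.85 h.
Threshold 37.5 h → overtime 14 h 21 min, regular 37 h 30 min.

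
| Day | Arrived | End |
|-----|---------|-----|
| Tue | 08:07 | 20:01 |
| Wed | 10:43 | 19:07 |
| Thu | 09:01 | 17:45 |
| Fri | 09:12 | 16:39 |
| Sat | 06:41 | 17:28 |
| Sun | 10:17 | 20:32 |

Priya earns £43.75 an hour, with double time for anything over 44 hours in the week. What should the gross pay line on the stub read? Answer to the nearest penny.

£3107.71

Tue: 08:07–20:01 = 11 h 54 min
Wed: 10:43–19:07 = 8 h 24 min
Thu: 09:01–17:45 = 8 h 44 min
Fri: 09:12–16:39 = 7 h 27 min
Sat: 06:41–17:28 = 10 h 47 min
Sun: 10:17–20:32 = 10 h 15 min
Total worked: 57 h 31 min = 3451 min.
Regular 44 h 0 min = 2640 min at £43.75/h; overtime 13 h 31 min = 811 min at £87.50/h.
Pay = (2640 × £43.75 + 811 × £87.50) ÷ 60 = £3107.71.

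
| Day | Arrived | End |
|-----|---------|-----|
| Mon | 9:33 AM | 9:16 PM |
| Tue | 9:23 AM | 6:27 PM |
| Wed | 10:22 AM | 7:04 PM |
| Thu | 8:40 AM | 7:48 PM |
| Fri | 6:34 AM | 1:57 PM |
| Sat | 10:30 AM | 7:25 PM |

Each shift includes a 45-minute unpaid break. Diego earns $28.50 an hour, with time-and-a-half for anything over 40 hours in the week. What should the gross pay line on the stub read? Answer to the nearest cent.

$1670.81

Mon: 9:33 AM–9:16 PM = 11 h 43 min; less 45 min break → 10 h 58 min
Tue: 9:23 AM–6:27 PM = 9 h 4 min; less 45 min break → 8 h 19 min
Wed: 10:22 AM–7:04 PM = 8 h 42 min; less 45 min break → 7 h 57 min
Thu: 8:40 AM–7:48 PM = 11 h 8 min; less 45 min break → 10 h 23 min
Fri: 6:34 AM–1:57 PM = 7 h 23 min; less 45 min break → 6 h 38 min
Sat: 10:30 AM–7:25 PM = 8 h 55 min; less 45 min break → 8 h 10 min
Total worked: 52 h 25 min = 3145 min.
Regular 40 h 0 min = 2400 min at $28.50/h; overtime 12 h 25 min = 745 min at $42.75/h.
Pay = (2400 × $28.50 + 745 × $42.75) ÷ 60 = $1670.81.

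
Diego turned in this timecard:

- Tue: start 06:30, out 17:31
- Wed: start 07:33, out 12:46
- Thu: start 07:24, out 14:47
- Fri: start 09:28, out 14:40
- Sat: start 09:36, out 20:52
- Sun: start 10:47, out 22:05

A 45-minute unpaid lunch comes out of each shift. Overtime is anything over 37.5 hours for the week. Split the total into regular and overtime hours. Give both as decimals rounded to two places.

Regular 37.50 hours, overtime 9.38 hours

Tue: 06:30–17:31 = 11 h 1 min; less 45 min break → 10 h 16 min
Wed: 07:33–12:46 = 5 h 13 min; less 45 min break → 4 h 28 min
Thu: 07:24–14:47 = 7 h 23 min; less 45 min break → 6 h 38 min
Fri: 09:28–14:40 = 5 h 12 min; less 45 min break → 4 h 27 min
Sat: 09:36–20:52 = 11 h 16 min; less 45 min break → 10 h 31 min
Sun: 10:47–22:05 = 11 h 18 min; less 45 min break → 10 h 33 min
Total worked: 46 h 53 min = 46.88 h.
Threshold 37.5 h → overtime 9 h 23 min, regular 37 h 30 min.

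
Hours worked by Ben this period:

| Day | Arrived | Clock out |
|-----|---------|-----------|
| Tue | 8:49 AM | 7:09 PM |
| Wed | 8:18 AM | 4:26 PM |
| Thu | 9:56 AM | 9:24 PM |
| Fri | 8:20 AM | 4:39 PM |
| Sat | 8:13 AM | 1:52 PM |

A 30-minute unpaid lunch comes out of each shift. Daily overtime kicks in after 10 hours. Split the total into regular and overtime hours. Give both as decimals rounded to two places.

Tue: 8:49 AM–7:09 PM = 10 h 20 min; less 30 min break → 9 h 50 min
Wed: 8:18 AM–4:26 PM = 8 h 8 min; less 30 min break → 7 h 38 min
Thu: 9:56 AM–9:24 PM = 11 h 28 min; less 30 min break → 10 h 58 min
Fri: 8:20 AM–4:39 PM = 8 h 19 min; less 30 min break → 7 h 49 min
Sat: 8:13 AM–1:52 PM = 5 h 39 min; less 30 min break → 5 h 9 min
Tue reg 9 h 50 min / OT 0 h 0 min; Wed reg 7 h 38 min / OT 0 h 0 min; Thu reg 10 h 0 min / OT 0 h 58 min; Fri reg 7 h 49 min / OT 0 h 0 min; Sat reg 5 h 9 min / OT 0 h 0 min.
Totals: regular 40 h 26 min, overtime 0 h 58 min.

Regular 40.43 hours, overtime 0.97 hours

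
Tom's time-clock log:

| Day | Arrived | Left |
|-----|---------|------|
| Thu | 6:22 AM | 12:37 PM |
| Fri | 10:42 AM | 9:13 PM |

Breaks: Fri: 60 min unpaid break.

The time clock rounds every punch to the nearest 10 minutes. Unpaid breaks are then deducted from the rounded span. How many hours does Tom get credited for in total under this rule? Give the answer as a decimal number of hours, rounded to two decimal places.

15.83 hours

Thu: in 6:22 AM→6:20 AM, out 12:37 PM→12:40 PM; 6 h 20 min
Fri: in 10:42 AM→10:40 AM, out 9:13 PM→9:10 PM; 10 h 30 min − 60 min = 9 h 30 min
Total credited: 15 h 50 min.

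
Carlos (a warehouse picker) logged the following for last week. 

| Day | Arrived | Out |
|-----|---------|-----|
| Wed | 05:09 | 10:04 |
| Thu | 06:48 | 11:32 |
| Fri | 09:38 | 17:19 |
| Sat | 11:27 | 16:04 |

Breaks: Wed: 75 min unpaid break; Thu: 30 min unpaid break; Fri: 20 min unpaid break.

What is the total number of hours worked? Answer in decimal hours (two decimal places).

19.87 hours

Wed: 05:09–10:04 = 4 h 55 min; less 75 min break → 3 h 40 min
Thu: 06:48–11:32 = 4 h 44 min; less 30 min break → 4 h 14 min
Fri: 09:38–17:19 = 7 h 41 min; less 20 min break → 7 h 21 min
Sat: 11:27–16:04 = 4 h 37 min
Total: 3 h 40 min + 4 h 14 min + 7 h 21 min + 4 h 37 min = 19 h 52 min.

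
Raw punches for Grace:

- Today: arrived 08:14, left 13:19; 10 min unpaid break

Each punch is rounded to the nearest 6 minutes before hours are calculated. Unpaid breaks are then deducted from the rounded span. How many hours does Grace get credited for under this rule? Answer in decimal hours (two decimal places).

Today: in 08:14→08:12, out 13:19→13:18; 5 h 6 min − 10 min = 4 h 56 min

4.93 hours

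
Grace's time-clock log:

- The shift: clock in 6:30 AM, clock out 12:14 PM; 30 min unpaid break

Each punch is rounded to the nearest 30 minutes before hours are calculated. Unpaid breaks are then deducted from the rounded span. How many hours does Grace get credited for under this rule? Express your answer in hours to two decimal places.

The shift: in 6:30 AM→6:30 AM, out 12:14 PM→12:00 PM; 5 h 30 min − 30 min = 5 h 0 min

5.00 hours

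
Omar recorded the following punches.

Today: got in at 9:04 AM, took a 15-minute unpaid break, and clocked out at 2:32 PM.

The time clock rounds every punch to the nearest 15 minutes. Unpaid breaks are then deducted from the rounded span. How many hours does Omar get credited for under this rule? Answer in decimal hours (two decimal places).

Today: in 9:04 AM→9:00 AM, out 2:32 PM→2:30 PM; 5 h 30 min − 15 min = 5 h 15 min

5.25 hours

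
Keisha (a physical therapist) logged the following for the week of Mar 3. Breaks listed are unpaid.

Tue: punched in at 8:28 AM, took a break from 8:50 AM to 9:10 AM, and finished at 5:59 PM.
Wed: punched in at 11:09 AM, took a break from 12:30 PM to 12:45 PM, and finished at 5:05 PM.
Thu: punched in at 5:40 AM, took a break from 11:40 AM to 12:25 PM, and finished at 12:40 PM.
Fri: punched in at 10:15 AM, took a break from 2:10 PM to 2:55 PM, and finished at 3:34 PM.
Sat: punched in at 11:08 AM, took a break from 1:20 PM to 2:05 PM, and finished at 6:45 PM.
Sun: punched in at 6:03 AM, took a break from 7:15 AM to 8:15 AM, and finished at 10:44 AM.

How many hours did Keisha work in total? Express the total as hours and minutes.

36 h 14 min

Tue: 8:28 AM–5:59 PM = 9 h 31 min; less 20 min break → 9 h 11 min
Wed: 11:09 AM–5:05 PM = 5 h 56 min; less 15 min break → 5 h 41 min
Thu: 5:40 AM–12:40 PM = 7 h 0 min; less 45 min break → 6 h 15 min
Fri: 10:15 AM–3:34 PM = 5 h 19 min; less 45 min break → 4 h 34 min
Sat: 11:08 AM–6:45 PM = 7 h 37 min; less 45 min break → 6 h 52 min
Sun: 6:03 AM–10:44 AM = 4 h 41 min; less 60 min break → 3 h 41 min
Total: 9 h 11 min + 5 h 41 min + 6 h 15 min + 4 h 34 min + 6 h 52 min + 3 h 41 min = 36 h 14 min.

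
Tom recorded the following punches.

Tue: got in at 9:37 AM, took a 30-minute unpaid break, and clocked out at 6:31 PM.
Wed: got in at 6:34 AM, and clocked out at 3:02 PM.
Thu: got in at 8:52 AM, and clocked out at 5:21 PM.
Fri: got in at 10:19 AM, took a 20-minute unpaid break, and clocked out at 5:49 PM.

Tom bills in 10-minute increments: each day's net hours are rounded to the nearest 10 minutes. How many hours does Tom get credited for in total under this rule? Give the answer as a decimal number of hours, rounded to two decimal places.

32.50 hours

Tue: 9:37 AM–6:31 PM = 8 h 54 min − 30 min = 8 h 24 min → rounds to 8 h 20 min
Wed: 6:34 AM–3:02 PM = 8 h 28 min → rounds to 8 h 30 min
Thu: 8:52 AM–5:21 PM = 8 h 29 min → rounds to 8 h 30 min
Fri: 10:19 AM–5:49 PM = 7 h 30 min − 20 min = 7 h 10 min → rounds to 7 h 10 min
Total credited: 32 h 30 min.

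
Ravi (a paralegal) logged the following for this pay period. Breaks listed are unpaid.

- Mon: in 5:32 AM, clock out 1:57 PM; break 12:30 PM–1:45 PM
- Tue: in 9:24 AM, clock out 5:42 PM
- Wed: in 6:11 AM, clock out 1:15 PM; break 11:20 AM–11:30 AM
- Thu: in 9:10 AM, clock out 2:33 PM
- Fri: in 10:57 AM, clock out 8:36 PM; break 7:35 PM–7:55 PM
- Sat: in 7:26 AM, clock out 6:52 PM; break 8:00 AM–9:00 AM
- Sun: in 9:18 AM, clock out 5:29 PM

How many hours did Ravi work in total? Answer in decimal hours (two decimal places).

Mon: 5:32 AM–1:57 PM = 8 h 25 min; less 75 min break → 7 h 10 min
Tue: 9:24 AM–5:42 PM = 8 h 18 min
Wed: 6:11 AM–1:15 PM = 7 h 4 min; less 10 min break → 6 h 54 min
Thu: 9:10 AM–2:33 PM = 5 h 23 min
Fri: 10:57 AM–8:36 PM = 9 h 39 min; less 20 min break → 9 h 19 min
Sat: 7:26 AM–6:52 PM = 11 h 26 min; less 60 min break → 10 h 26 min
Sun: 9:18 AM–5:29 PM = 8 h 11 min
Total: 7 h 10 min + 8 h 18 min + 6 h 54 min + 5 h 23 min + 9 h 19 min + 10 h 26 min + 8 h 11 min = 55 h 41 min.

55.68 hours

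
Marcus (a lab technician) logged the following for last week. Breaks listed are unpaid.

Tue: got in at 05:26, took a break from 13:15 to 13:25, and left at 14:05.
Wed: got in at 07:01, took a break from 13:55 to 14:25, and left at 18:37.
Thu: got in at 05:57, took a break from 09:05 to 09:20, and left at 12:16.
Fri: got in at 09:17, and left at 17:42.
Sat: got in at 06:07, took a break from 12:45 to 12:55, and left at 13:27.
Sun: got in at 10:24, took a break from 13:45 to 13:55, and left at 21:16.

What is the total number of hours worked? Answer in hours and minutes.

Tue: 05:26–14:05 = 8 h 39 min; less 10 min break → 8 h 29 min
Wed: 07:01–18:37 = 11 h 36 min; less 30 min break → 11 h 6 min
Thu: 05:57–12:16 = 6 h 19 min; less 15 min break → 6 h 4 min
Fri: 09:17–17:42 = 8 h 25 min
Sat: 06:07–13:27 = 7 h 20 min; less 10 min break → 7 h 10 min
Sun: 10:24–21:16 = 10 h 52 min; less 10 min break → 10 h 42 min
Total: 8 h 29 min + 11 h 6 min + 6 h 4 min + 8 h 25 min + 7 h 10 min + 10 h 42 min = 51 h 56 min.

51 h 56 min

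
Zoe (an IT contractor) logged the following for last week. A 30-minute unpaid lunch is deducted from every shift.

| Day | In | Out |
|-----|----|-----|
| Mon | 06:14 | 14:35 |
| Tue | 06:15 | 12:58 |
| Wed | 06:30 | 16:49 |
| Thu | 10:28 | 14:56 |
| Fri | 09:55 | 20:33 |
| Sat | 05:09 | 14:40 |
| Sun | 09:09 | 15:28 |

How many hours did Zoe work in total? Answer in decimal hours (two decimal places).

52.82 hours

Mon: 06:14–14:35 = 8 h 21 min; less 30 min break → 7 h 51 min
Tue: 06:15–12:58 = 6 h 43 min; less 30 min break → 6 h 13 min
Wed: 06:30–16:49 = 10 h 19 min; less 30 min break → 9 h 49 min
Thu: 10:28–14:56 = 4 h 28 min; less 30 min break → 3 h 58 min
Fri: 09:55–20:33 = 10 h 38 min; less 30 min break → 10 h 8 min
Sat: 05:09–14:40 = 9 h 31 min; less 30 min break → 9 h 1 min
Sun: 09:09–15:28 = 6 h 19 min; less 30 min break → 5 h 49 min
Total: 7 h 51 min + 6 h 13 min + 9 h 49 min + 3 h 58 min + 10 h 8 min + 9 h 1 min + 5 h 49 min = 52 h 49 min.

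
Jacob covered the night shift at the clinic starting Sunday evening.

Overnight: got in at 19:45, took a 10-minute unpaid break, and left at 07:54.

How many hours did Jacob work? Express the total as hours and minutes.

Overnight: 19:45 → midnight = 4 h 15 min; midnight → 07:54 = 7 h 54 min; span 12 h 9 min; less 10 min break → 11 h 59 min

11 h 59 min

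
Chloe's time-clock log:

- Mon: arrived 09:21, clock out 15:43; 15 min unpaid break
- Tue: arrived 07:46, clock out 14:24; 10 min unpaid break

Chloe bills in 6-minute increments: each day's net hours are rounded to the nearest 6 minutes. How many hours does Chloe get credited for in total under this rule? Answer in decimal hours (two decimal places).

12.60 hours

Mon: 09:21–15:43 = 6 h 22 min − 15 min = 6 h 7 min → rounds to 6 h 6 min
Tue: 07:46–14:24 = 6 h 38 min − 10 min = 6 h 28 min → rounds to 6 h 30 min
Total credited: 12 h 36 min.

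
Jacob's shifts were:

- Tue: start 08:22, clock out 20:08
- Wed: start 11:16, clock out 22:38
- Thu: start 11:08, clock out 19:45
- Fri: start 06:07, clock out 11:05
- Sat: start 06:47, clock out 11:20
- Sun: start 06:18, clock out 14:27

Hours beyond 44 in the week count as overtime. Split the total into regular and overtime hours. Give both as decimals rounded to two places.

Regular 44.00 hours, overtime 5.42 hours

Tue: 08:22–20:08 = 11 h 46 min
Wed: 11:16–22:38 = 11 h 22 min
Thu: 11:08–19:45 = 8 h 37 min
Fri: 06:07–11:05 = 4 h 58 min
Sat: 06:47–11:20 = 4 h 33 min
Sun: 06:18–14:27 = 8 h 9 min
Total worked: 49 h 25 min = 49.42 h.
Threshold 44 h → overtime 5 h 25 min, regular 44 h 0 min.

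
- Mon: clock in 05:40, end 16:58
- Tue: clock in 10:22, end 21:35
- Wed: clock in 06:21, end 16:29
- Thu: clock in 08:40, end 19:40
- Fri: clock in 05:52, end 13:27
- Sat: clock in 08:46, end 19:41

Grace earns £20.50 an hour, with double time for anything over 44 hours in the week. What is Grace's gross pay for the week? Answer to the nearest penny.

Mon: 05:40–16:58 = 11 h 18 min
Tue: 10:22–21:35 = 11 h 13 min
Wed: 06:21–16:29 = 10 h 8 min
Thu: 08:40–19:40 = 11 h 0 min
Fri: 05:52–13:27 = 7 h 35 min
Sat: 08:46–19:41 = 10 h 55 min
Total worked: 62 h 9 min = 3729 min.
Regular 44 h 0 min = 2640 min at £20.50/h; overtime 18 h 9 min = 1089 min at £41.00/h.
Pay = (2640 × £20.50 + 1089 × £41.00) ÷ 60 = £1646.15.

£1646.15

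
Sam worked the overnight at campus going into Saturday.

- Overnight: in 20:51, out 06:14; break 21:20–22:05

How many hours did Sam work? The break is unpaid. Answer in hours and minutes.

8 h 38 min

Overnight: 20:51 → midnight = 3 h 9 min; midnight → 06:14 = 6 h 14 min; span 9 h 23 min; less 45 min break → 8 h 38 min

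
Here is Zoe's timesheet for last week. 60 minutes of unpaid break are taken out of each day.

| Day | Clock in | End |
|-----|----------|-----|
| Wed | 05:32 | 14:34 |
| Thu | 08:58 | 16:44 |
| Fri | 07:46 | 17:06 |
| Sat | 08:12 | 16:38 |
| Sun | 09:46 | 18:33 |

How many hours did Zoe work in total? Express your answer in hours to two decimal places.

Wed: 05:32–14:34 = 9 h 2 min; less 60 min break → 8 h 2 min
Thu: 08:58–16:44 = 7 h 46 min; less 60 min break → 6 h 46 min
Fri: 07:46–17:06 = 9 h 20 min; less 60 min break → 8 h 20 min
Sat: 08:12–16:38 = 8 h 26 min; less 60 min break → 7 h 26 min
Sun: 09:46–18:33 = 8 h 47 min; less 60 min break → 7 h 47 min
Total: 8 h 2 min + 6 h 46 min + 8 h 20 min + 7 h 26 min + 7 h 47 min = 38 h 21 min.

38.35 hours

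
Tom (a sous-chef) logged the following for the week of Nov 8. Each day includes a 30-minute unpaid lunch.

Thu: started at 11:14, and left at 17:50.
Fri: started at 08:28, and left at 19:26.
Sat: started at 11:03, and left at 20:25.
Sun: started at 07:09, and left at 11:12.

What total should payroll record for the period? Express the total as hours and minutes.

28 h 59 min

Thu: 11:14–17:50 = 6 h 36 min; less 30 min break → 6 h 6 min
Fri: 08:28–19:26 = 10 h 58 min; less 30 min break → 10 h 28 min
Sat: 11:03–20:25 = 9 h 22 min; less 30 min break → 8 h 52 min
Sun: 07:09–11:12 = 4 h 3 min; less 30 min break → 3 h 33 min
Total: 6 h 6 min + 10 h 28 min + 8 h 52 min + 3 h 33 min = 28 h 59 min.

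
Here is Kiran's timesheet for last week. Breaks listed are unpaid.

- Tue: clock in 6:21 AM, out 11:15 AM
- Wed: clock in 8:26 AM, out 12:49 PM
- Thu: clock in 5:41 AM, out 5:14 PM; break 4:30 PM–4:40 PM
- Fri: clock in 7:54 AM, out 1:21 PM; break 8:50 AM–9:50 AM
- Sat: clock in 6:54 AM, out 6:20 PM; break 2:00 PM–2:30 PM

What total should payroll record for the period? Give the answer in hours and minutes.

36 h 3 min

Tue: 6:21 AM–11:15 AM = 4 h 54 min
Wed: 8:26 AM–12:49 PM = 4 h 23 min
Thu: 5:41 AM–5:14 PM = 11 h 33 min; less 10 min break → 11 h 23 min
Fri: 7:54 AM–1:21 PM = 5 h 27 min; less 60 min break → 4 h 27 min
Sat: 6:54 AM–6:20 PM = 11 h 26 min; less 30 min break → 10 h 56 min
Total: 4 h 54 min + 4 h 23 min + 11 h 23 min + 4 h 27 min + 10 h 56 min = 36 h 3 min.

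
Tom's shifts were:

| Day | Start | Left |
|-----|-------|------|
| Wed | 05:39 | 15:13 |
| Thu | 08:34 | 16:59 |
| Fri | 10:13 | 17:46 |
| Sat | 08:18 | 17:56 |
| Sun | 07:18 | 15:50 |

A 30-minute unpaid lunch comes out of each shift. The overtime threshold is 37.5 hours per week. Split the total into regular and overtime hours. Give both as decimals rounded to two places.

Wed: 05:39–15:13 = 9 h 34 min; less 30 min break → 9 h 4 min
Thu: 08:34–16:59 = 8 h 25 min; less 30 min break → 7 h 55 min
Fri: 10:13–17:46 = 7 h 33 min; less 30 min break → 7 h 3 min
Sat: 08:18–17:56 = 9 h 38 min; less 30 min break → 9 h 8 min
Sun: 07:18–15:50 = 8 h 32 min; less 30 min break → 8 h 2 min
Total worked: 41 h 12 min = 41.20 h.
Threshold 37.5 h → overtime 3 h 42 min, regular 37 h 30 min.

Regular 37.50 hours, overtime 3.70 hours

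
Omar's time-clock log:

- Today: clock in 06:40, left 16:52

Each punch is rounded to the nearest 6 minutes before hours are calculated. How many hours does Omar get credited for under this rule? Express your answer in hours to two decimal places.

Today: in 06:40→06:42, out 16:52→16:54; 10 h 12 min

10.20 hours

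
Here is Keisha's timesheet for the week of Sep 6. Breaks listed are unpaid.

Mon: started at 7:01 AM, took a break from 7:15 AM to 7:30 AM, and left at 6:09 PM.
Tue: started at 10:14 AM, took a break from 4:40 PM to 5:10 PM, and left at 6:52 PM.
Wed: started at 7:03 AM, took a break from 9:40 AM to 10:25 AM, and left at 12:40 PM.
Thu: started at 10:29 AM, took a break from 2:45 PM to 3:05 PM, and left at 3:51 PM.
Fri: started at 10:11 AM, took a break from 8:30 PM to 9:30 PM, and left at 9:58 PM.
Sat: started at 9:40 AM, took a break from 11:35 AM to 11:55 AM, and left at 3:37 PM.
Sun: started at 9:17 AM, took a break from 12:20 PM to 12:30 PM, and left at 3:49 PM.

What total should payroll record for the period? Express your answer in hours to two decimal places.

51.68 hours

Mon: 7:01 AM–6:09 PM = 11 h 8 min; less 15 min break → 10 h 53 min
Tue: 10:14 AM–6:52 PM = 8 h 38 min; less 30 min break → 8 h 8 min
Wed: 7:03 AM–12:40 PM = 5 h 37 min; less 45 min break → 4 h 52 min
Thu: 10:29 AM–3:51 PM = 5 h 22 min; less 20 min break → 5 h 2 min
Fri: 10:11 AM–9:58 PM = 11 h 47 min; less 60 min break → 10 h 47 min
Sat: 9:40 AM–3:37 PM = 5 h 57 min; less 20 min break → 5 h 37 min
Sun: 9:17 AM–3:49 PM = 6 h 32 min; less 10 min break → 6 h 22 min
Total: 10 h 53 min + 8 h 8 min + 4 h 52 min + 5 h 2 min + 10 h 47 min + 5 h 37 min + 6 h 22 min = 51 h 41 min.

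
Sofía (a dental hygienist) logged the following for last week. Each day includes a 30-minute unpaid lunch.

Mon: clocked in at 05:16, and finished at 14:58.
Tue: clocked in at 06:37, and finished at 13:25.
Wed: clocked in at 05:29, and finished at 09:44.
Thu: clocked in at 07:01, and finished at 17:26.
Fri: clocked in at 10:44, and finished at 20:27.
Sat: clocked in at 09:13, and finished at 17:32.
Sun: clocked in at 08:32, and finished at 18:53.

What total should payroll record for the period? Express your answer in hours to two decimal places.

Mon: 05:16–14:58 = 9 h 42 min; less 30 min break → 9 h 12 min
Tue: 06:37–13:25 = 6 h 48 min; less 30 min break → 6 h 18 min
Wed: 05:29–09:44 = 4 h 15 min; less 30 min break → 3 h 45 min
Thu: 07:01–17:26 = 10 h 25 min; less 30 min break → 9 h 55 min
Fri: 10:44–20:27 = 9 h 43 min; less 30 min break → 9 h 13 min
Sat: 09:13–17:32 = 8 h 19 min; less 30 min break → 7 h 49 min
Sun: 08:32–18:53 = 10 h 21 min; less 30 min break → 9 h 51 min
Total: 9 h 12 min + 6 h 18 min + 3 h 45 min + 9 h 55 min + 9 h 13 min + 7 h 49 min + 9 h 51 min = 56 h 3 min.

56.05 hours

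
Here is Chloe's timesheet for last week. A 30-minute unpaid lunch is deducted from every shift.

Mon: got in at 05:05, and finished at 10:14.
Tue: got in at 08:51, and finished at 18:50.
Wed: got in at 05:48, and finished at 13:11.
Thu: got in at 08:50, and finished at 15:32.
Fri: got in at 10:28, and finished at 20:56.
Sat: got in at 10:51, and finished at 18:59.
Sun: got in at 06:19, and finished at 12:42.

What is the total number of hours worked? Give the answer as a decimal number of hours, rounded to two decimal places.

Mon: 05:05–10:14 = 5 h 9 min; less 30 min break → 4 h 39 min
Tue: 08:51–18:50 = 9 h 59 min; less 30 min break → 9 h 29 min
Wed: 05:48–13:11 = 7 h 23 min; less 30 min break → 6 h 53 min
Thu: 08:50–15:32 = 6 h 42 min; less 30 min break → 6 h 12 min
Fri: 10:28–20:56 = 10 h 28 min; less 30 min break → 9 h 58 min
Sat: 10:51–18:59 = 8 h 8 min; less 30 min break → 7 h 38 min
Sun: 06:19–12:42 = 6 h 23 min; less 30 min break → 5 h 53 min
Total: 4 h 39 min + 9 h 29 min + 6 h 53 min + 6 h 12 min + 9 h 58 min + 7 h 38 min + 5 h 53 min = 50 h 42 min.

50.70 hours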